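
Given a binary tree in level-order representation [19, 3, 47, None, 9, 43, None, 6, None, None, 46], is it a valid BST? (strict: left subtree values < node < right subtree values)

Level-order array: [19, 3, 47, None, 9, 43, None, 6, None, None, 46]
Validate using subtree bounds (lo, hi): at each node, require lo < value < hi,
then recurse left with hi=value and right with lo=value.
Preorder trace (stopping at first violation):
  at node 19 with bounds (-inf, +inf): OK
  at node 3 with bounds (-inf, 19): OK
  at node 9 with bounds (3, 19): OK
  at node 6 with bounds (3, 9): OK
  at node 47 with bounds (19, +inf): OK
  at node 43 with bounds (19, 47): OK
  at node 46 with bounds (43, 47): OK
No violation found at any node.
Result: Valid BST


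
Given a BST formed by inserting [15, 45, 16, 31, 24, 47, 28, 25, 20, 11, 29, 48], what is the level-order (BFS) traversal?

Tree insertion order: [15, 45, 16, 31, 24, 47, 28, 25, 20, 11, 29, 48]
Tree (level-order array): [15, 11, 45, None, None, 16, 47, None, 31, None, 48, 24, None, None, None, 20, 28, None, None, 25, 29]
BFS from the root, enqueuing left then right child of each popped node:
  queue [15] -> pop 15, enqueue [11, 45], visited so far: [15]
  queue [11, 45] -> pop 11, enqueue [none], visited so far: [15, 11]
  queue [45] -> pop 45, enqueue [16, 47], visited so far: [15, 11, 45]
  queue [16, 47] -> pop 16, enqueue [31], visited so far: [15, 11, 45, 16]
  queue [47, 31] -> pop 47, enqueue [48], visited so far: [15, 11, 45, 16, 47]
  queue [31, 48] -> pop 31, enqueue [24], visited so far: [15, 11, 45, 16, 47, 31]
  queue [48, 24] -> pop 48, enqueue [none], visited so far: [15, 11, 45, 16, 47, 31, 48]
  queue [24] -> pop 24, enqueue [20, 28], visited so far: [15, 11, 45, 16, 47, 31, 48, 24]
  queue [20, 28] -> pop 20, enqueue [none], visited so far: [15, 11, 45, 16, 47, 31, 48, 24, 20]
  queue [28] -> pop 28, enqueue [25, 29], visited so far: [15, 11, 45, 16, 47, 31, 48, 24, 20, 28]
  queue [25, 29] -> pop 25, enqueue [none], visited so far: [15, 11, 45, 16, 47, 31, 48, 24, 20, 28, 25]
  queue [29] -> pop 29, enqueue [none], visited so far: [15, 11, 45, 16, 47, 31, 48, 24, 20, 28, 25, 29]
Result: [15, 11, 45, 16, 47, 31, 48, 24, 20, 28, 25, 29]


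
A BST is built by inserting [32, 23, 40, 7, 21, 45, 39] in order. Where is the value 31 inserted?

Starting tree (level order): [32, 23, 40, 7, None, 39, 45, None, 21]
Insertion path: 32 -> 23
Result: insert 31 as right child of 23
Final tree (level order): [32, 23, 40, 7, 31, 39, 45, None, 21]


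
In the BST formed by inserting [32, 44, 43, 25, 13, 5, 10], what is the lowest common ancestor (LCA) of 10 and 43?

Tree insertion order: [32, 44, 43, 25, 13, 5, 10]
Tree (level-order array): [32, 25, 44, 13, None, 43, None, 5, None, None, None, None, 10]
In a BST, the LCA of p=10, q=43 is the first node v on the
root-to-leaf path with p <= v <= q (go left if both < v, right if both > v).
Walk from root:
  at 32: 10 <= 32 <= 43, this is the LCA
LCA = 32


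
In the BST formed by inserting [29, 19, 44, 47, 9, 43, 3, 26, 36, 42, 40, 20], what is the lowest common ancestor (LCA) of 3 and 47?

Tree insertion order: [29, 19, 44, 47, 9, 43, 3, 26, 36, 42, 40, 20]
Tree (level-order array): [29, 19, 44, 9, 26, 43, 47, 3, None, 20, None, 36, None, None, None, None, None, None, None, None, 42, 40]
In a BST, the LCA of p=3, q=47 is the first node v on the
root-to-leaf path with p <= v <= q (go left if both < v, right if both > v).
Walk from root:
  at 29: 3 <= 29 <= 47, this is the LCA
LCA = 29


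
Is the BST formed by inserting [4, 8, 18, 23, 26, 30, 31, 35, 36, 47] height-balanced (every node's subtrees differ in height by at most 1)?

Tree (level-order array): [4, None, 8, None, 18, None, 23, None, 26, None, 30, None, 31, None, 35, None, 36, None, 47]
Definition: a tree is height-balanced if, at every node, |h(left) - h(right)| <= 1 (empty subtree has height -1).
Bottom-up per-node check:
  node 47: h_left=-1, h_right=-1, diff=0 [OK], height=0
  node 36: h_left=-1, h_right=0, diff=1 [OK], height=1
  node 35: h_left=-1, h_right=1, diff=2 [FAIL (|-1-1|=2 > 1)], height=2
  node 31: h_left=-1, h_right=2, diff=3 [FAIL (|-1-2|=3 > 1)], height=3
  node 30: h_left=-1, h_right=3, diff=4 [FAIL (|-1-3|=4 > 1)], height=4
  node 26: h_left=-1, h_right=4, diff=5 [FAIL (|-1-4|=5 > 1)], height=5
  node 23: h_left=-1, h_right=5, diff=6 [FAIL (|-1-5|=6 > 1)], height=6
  node 18: h_left=-1, h_right=6, diff=7 [FAIL (|-1-6|=7 > 1)], height=7
  node 8: h_left=-1, h_right=7, diff=8 [FAIL (|-1-7|=8 > 1)], height=8
  node 4: h_left=-1, h_right=8, diff=9 [FAIL (|-1-8|=9 > 1)], height=9
Node 35 violates the condition: |-1 - 1| = 2 > 1.
Result: Not balanced


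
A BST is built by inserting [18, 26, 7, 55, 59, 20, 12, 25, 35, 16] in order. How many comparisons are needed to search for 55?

Search path for 55: 18 -> 26 -> 55
Found: True
Comparisons: 3


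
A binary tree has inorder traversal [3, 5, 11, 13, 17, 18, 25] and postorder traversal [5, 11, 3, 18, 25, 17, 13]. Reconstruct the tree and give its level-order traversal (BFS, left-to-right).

Inorder:   [3, 5, 11, 13, 17, 18, 25]
Postorder: [5, 11, 3, 18, 25, 17, 13]
Algorithm: postorder visits root last, so walk postorder right-to-left;
each value is the root of the current inorder slice — split it at that
value, recurse on the right subtree first, then the left.
Recursive splits:
  root=13; inorder splits into left=[3, 5, 11], right=[17, 18, 25]
  root=17; inorder splits into left=[], right=[18, 25]
  root=25; inorder splits into left=[18], right=[]
  root=18; inorder splits into left=[], right=[]
  root=3; inorder splits into left=[], right=[5, 11]
  root=11; inorder splits into left=[5], right=[]
  root=5; inorder splits into left=[], right=[]
Reconstructed level-order: [13, 3, 17, 11, 25, 5, 18]


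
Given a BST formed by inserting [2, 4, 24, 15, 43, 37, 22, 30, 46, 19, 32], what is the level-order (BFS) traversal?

Tree insertion order: [2, 4, 24, 15, 43, 37, 22, 30, 46, 19, 32]
Tree (level-order array): [2, None, 4, None, 24, 15, 43, None, 22, 37, 46, 19, None, 30, None, None, None, None, None, None, 32]
BFS from the root, enqueuing left then right child of each popped node:
  queue [2] -> pop 2, enqueue [4], visited so far: [2]
  queue [4] -> pop 4, enqueue [24], visited so far: [2, 4]
  queue [24] -> pop 24, enqueue [15, 43], visited so far: [2, 4, 24]
  queue [15, 43] -> pop 15, enqueue [22], visited so far: [2, 4, 24, 15]
  queue [43, 22] -> pop 43, enqueue [37, 46], visited so far: [2, 4, 24, 15, 43]
  queue [22, 37, 46] -> pop 22, enqueue [19], visited so far: [2, 4, 24, 15, 43, 22]
  queue [37, 46, 19] -> pop 37, enqueue [30], visited so far: [2, 4, 24, 15, 43, 22, 37]
  queue [46, 19, 30] -> pop 46, enqueue [none], visited so far: [2, 4, 24, 15, 43, 22, 37, 46]
  queue [19, 30] -> pop 19, enqueue [none], visited so far: [2, 4, 24, 15, 43, 22, 37, 46, 19]
  queue [30] -> pop 30, enqueue [32], visited so far: [2, 4, 24, 15, 43, 22, 37, 46, 19, 30]
  queue [32] -> pop 32, enqueue [none], visited so far: [2, 4, 24, 15, 43, 22, 37, 46, 19, 30, 32]
Result: [2, 4, 24, 15, 43, 22, 37, 46, 19, 30, 32]


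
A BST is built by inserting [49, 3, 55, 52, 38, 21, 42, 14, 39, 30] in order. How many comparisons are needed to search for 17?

Search path for 17: 49 -> 3 -> 38 -> 21 -> 14
Found: False
Comparisons: 5


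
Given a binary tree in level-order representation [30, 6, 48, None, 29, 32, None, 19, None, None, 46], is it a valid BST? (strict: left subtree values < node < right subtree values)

Level-order array: [30, 6, 48, None, 29, 32, None, 19, None, None, 46]
Validate using subtree bounds (lo, hi): at each node, require lo < value < hi,
then recurse left with hi=value and right with lo=value.
Preorder trace (stopping at first violation):
  at node 30 with bounds (-inf, +inf): OK
  at node 6 with bounds (-inf, 30): OK
  at node 29 with bounds (6, 30): OK
  at node 19 with bounds (6, 29): OK
  at node 48 with bounds (30, +inf): OK
  at node 32 with bounds (30, 48): OK
  at node 46 with bounds (32, 48): OK
No violation found at any node.
Result: Valid BST


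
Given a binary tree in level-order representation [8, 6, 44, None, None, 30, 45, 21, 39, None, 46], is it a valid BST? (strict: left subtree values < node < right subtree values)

Level-order array: [8, 6, 44, None, None, 30, 45, 21, 39, None, 46]
Validate using subtree bounds (lo, hi): at each node, require lo < value < hi,
then recurse left with hi=value and right with lo=value.
Preorder trace (stopping at first violation):
  at node 8 with bounds (-inf, +inf): OK
  at node 6 with bounds (-inf, 8): OK
  at node 44 with bounds (8, +inf): OK
  at node 30 with bounds (8, 44): OK
  at node 21 with bounds (8, 30): OK
  at node 39 with bounds (30, 44): OK
  at node 45 with bounds (44, +inf): OK
  at node 46 with bounds (45, +inf): OK
No violation found at any node.
Result: Valid BST


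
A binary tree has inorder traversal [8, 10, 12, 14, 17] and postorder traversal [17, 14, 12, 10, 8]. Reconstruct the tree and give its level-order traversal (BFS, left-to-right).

Inorder:   [8, 10, 12, 14, 17]
Postorder: [17, 14, 12, 10, 8]
Algorithm: postorder visits root last, so walk postorder right-to-left;
each value is the root of the current inorder slice — split it at that
value, recurse on the right subtree first, then the left.
Recursive splits:
  root=8; inorder splits into left=[], right=[10, 12, 14, 17]
  root=10; inorder splits into left=[], right=[12, 14, 17]
  root=12; inorder splits into left=[], right=[14, 17]
  root=14; inorder splits into left=[], right=[17]
  root=17; inorder splits into left=[], right=[]
Reconstructed level-order: [8, 10, 12, 14, 17]


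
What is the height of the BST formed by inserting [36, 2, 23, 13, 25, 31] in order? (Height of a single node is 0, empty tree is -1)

Insertion order: [36, 2, 23, 13, 25, 31]
Tree (level-order array): [36, 2, None, None, 23, 13, 25, None, None, None, 31]
Compute height bottom-up (empty subtree = -1):
  height(13) = 1 + max(-1, -1) = 0
  height(31) = 1 + max(-1, -1) = 0
  height(25) = 1 + max(-1, 0) = 1
  height(23) = 1 + max(0, 1) = 2
  height(2) = 1 + max(-1, 2) = 3
  height(36) = 1 + max(3, -1) = 4
Height = 4


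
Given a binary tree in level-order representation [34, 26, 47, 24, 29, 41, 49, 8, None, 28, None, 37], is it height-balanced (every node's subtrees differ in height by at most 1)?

Tree (level-order array): [34, 26, 47, 24, 29, 41, 49, 8, None, 28, None, 37]
Definition: a tree is height-balanced if, at every node, |h(left) - h(right)| <= 1 (empty subtree has height -1).
Bottom-up per-node check:
  node 8: h_left=-1, h_right=-1, diff=0 [OK], height=0
  node 24: h_left=0, h_right=-1, diff=1 [OK], height=1
  node 28: h_left=-1, h_right=-1, diff=0 [OK], height=0
  node 29: h_left=0, h_right=-1, diff=1 [OK], height=1
  node 26: h_left=1, h_right=1, diff=0 [OK], height=2
  node 37: h_left=-1, h_right=-1, diff=0 [OK], height=0
  node 41: h_left=0, h_right=-1, diff=1 [OK], height=1
  node 49: h_left=-1, h_right=-1, diff=0 [OK], height=0
  node 47: h_left=1, h_right=0, diff=1 [OK], height=2
  node 34: h_left=2, h_right=2, diff=0 [OK], height=3
All nodes satisfy the balance condition.
Result: Balanced


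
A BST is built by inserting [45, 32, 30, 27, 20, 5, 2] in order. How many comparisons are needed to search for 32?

Search path for 32: 45 -> 32
Found: True
Comparisons: 2


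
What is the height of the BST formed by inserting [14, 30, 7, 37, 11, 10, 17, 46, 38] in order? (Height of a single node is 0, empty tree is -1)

Insertion order: [14, 30, 7, 37, 11, 10, 17, 46, 38]
Tree (level-order array): [14, 7, 30, None, 11, 17, 37, 10, None, None, None, None, 46, None, None, 38]
Compute height bottom-up (empty subtree = -1):
  height(10) = 1 + max(-1, -1) = 0
  height(11) = 1 + max(0, -1) = 1
  height(7) = 1 + max(-1, 1) = 2
  height(17) = 1 + max(-1, -1) = 0
  height(38) = 1 + max(-1, -1) = 0
  height(46) = 1 + max(0, -1) = 1
  height(37) = 1 + max(-1, 1) = 2
  height(30) = 1 + max(0, 2) = 3
  height(14) = 1 + max(2, 3) = 4
Height = 4


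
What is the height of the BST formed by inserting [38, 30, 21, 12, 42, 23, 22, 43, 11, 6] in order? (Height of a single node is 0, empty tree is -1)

Insertion order: [38, 30, 21, 12, 42, 23, 22, 43, 11, 6]
Tree (level-order array): [38, 30, 42, 21, None, None, 43, 12, 23, None, None, 11, None, 22, None, 6]
Compute height bottom-up (empty subtree = -1):
  height(6) = 1 + max(-1, -1) = 0
  height(11) = 1 + max(0, -1) = 1
  height(12) = 1 + max(1, -1) = 2
  height(22) = 1 + max(-1, -1) = 0
  height(23) = 1 + max(0, -1) = 1
  height(21) = 1 + max(2, 1) = 3
  height(30) = 1 + max(3, -1) = 4
  height(43) = 1 + max(-1, -1) = 0
  height(42) = 1 + max(-1, 0) = 1
  height(38) = 1 + max(4, 1) = 5
Height = 5


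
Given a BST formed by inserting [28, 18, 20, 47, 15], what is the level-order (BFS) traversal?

Tree insertion order: [28, 18, 20, 47, 15]
Tree (level-order array): [28, 18, 47, 15, 20]
BFS from the root, enqueuing left then right child of each popped node:
  queue [28] -> pop 28, enqueue [18, 47], visited so far: [28]
  queue [18, 47] -> pop 18, enqueue [15, 20], visited so far: [28, 18]
  queue [47, 15, 20] -> pop 47, enqueue [none], visited so far: [28, 18, 47]
  queue [15, 20] -> pop 15, enqueue [none], visited so far: [28, 18, 47, 15]
  queue [20] -> pop 20, enqueue [none], visited so far: [28, 18, 47, 15, 20]
Result: [28, 18, 47, 15, 20]


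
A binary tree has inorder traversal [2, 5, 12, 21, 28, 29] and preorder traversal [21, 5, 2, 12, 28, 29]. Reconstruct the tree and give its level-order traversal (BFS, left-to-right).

Inorder:  [2, 5, 12, 21, 28, 29]
Preorder: [21, 5, 2, 12, 28, 29]
Algorithm: preorder visits root first, so consume preorder in order;
for each root, split the current inorder slice at that value into
left-subtree inorder and right-subtree inorder, then recurse.
Recursive splits:
  root=21; inorder splits into left=[2, 5, 12], right=[28, 29]
  root=5; inorder splits into left=[2], right=[12]
  root=2; inorder splits into left=[], right=[]
  root=12; inorder splits into left=[], right=[]
  root=28; inorder splits into left=[], right=[29]
  root=29; inorder splits into left=[], right=[]
Reconstructed level-order: [21, 5, 28, 2, 12, 29]


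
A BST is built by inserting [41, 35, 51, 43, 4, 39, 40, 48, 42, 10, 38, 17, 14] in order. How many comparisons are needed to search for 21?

Search path for 21: 41 -> 35 -> 4 -> 10 -> 17
Found: False
Comparisons: 5


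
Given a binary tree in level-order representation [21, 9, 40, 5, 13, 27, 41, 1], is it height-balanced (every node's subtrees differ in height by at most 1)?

Tree (level-order array): [21, 9, 40, 5, 13, 27, 41, 1]
Definition: a tree is height-balanced if, at every node, |h(left) - h(right)| <= 1 (empty subtree has height -1).
Bottom-up per-node check:
  node 1: h_left=-1, h_right=-1, diff=0 [OK], height=0
  node 5: h_left=0, h_right=-1, diff=1 [OK], height=1
  node 13: h_left=-1, h_right=-1, diff=0 [OK], height=0
  node 9: h_left=1, h_right=0, diff=1 [OK], height=2
  node 27: h_left=-1, h_right=-1, diff=0 [OK], height=0
  node 41: h_left=-1, h_right=-1, diff=0 [OK], height=0
  node 40: h_left=0, h_right=0, diff=0 [OK], height=1
  node 21: h_left=2, h_right=1, diff=1 [OK], height=3
All nodes satisfy the balance condition.
Result: Balanced


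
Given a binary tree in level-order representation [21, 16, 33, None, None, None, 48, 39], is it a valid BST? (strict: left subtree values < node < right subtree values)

Level-order array: [21, 16, 33, None, None, None, 48, 39]
Validate using subtree bounds (lo, hi): at each node, require lo < value < hi,
then recurse left with hi=value and right with lo=value.
Preorder trace (stopping at first violation):
  at node 21 with bounds (-inf, +inf): OK
  at node 16 with bounds (-inf, 21): OK
  at node 33 with bounds (21, +inf): OK
  at node 48 with bounds (33, +inf): OK
  at node 39 with bounds (33, 48): OK
No violation found at any node.
Result: Valid BST


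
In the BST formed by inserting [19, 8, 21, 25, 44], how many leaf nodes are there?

Tree built from: [19, 8, 21, 25, 44]
Tree (level-order array): [19, 8, 21, None, None, None, 25, None, 44]
Rule: A leaf has 0 children.
Per-node child counts:
  node 19: 2 child(ren)
  node 8: 0 child(ren)
  node 21: 1 child(ren)
  node 25: 1 child(ren)
  node 44: 0 child(ren)
Matching nodes: [8, 44]
Count of leaf nodes: 2


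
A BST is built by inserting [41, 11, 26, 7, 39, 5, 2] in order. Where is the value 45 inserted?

Starting tree (level order): [41, 11, None, 7, 26, 5, None, None, 39, 2]
Insertion path: 41
Result: insert 45 as right child of 41
Final tree (level order): [41, 11, 45, 7, 26, None, None, 5, None, None, 39, 2]


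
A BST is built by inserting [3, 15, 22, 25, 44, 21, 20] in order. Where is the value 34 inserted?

Starting tree (level order): [3, None, 15, None, 22, 21, 25, 20, None, None, 44]
Insertion path: 3 -> 15 -> 22 -> 25 -> 44
Result: insert 34 as left child of 44
Final tree (level order): [3, None, 15, None, 22, 21, 25, 20, None, None, 44, None, None, 34]


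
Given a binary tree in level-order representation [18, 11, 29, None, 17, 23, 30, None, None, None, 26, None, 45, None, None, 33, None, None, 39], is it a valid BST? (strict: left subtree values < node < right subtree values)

Level-order array: [18, 11, 29, None, 17, 23, 30, None, None, None, 26, None, 45, None, None, 33, None, None, 39]
Validate using subtree bounds (lo, hi): at each node, require lo < value < hi,
then recurse left with hi=value and right with lo=value.
Preorder trace (stopping at first violation):
  at node 18 with bounds (-inf, +inf): OK
  at node 11 with bounds (-inf, 18): OK
  at node 17 with bounds (11, 18): OK
  at node 29 with bounds (18, +inf): OK
  at node 23 with bounds (18, 29): OK
  at node 26 with bounds (23, 29): OK
  at node 30 with bounds (29, +inf): OK
  at node 45 with bounds (30, +inf): OK
  at node 33 with bounds (30, 45): OK
  at node 39 with bounds (33, 45): OK
No violation found at any node.
Result: Valid BST


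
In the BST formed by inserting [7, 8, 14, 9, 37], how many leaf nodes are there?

Tree built from: [7, 8, 14, 9, 37]
Tree (level-order array): [7, None, 8, None, 14, 9, 37]
Rule: A leaf has 0 children.
Per-node child counts:
  node 7: 1 child(ren)
  node 8: 1 child(ren)
  node 14: 2 child(ren)
  node 9: 0 child(ren)
  node 37: 0 child(ren)
Matching nodes: [9, 37]
Count of leaf nodes: 2


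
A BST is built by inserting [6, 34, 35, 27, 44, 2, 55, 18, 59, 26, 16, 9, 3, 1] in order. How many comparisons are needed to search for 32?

Search path for 32: 6 -> 34 -> 27
Found: False
Comparisons: 3


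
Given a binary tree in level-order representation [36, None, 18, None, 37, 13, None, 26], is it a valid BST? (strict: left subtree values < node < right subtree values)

Level-order array: [36, None, 18, None, 37, 13, None, 26]
Validate using subtree bounds (lo, hi): at each node, require lo < value < hi,
then recurse left with hi=value and right with lo=value.
Preorder trace (stopping at first violation):
  at node 36 with bounds (-inf, +inf): OK
  at node 18 with bounds (36, +inf): VIOLATION
Node 18 violates its bound: not (36 < 18 < +inf).
Result: Not a valid BST


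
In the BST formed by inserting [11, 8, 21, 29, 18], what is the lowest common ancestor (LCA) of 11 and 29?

Tree insertion order: [11, 8, 21, 29, 18]
Tree (level-order array): [11, 8, 21, None, None, 18, 29]
In a BST, the LCA of p=11, q=29 is the first node v on the
root-to-leaf path with p <= v <= q (go left if both < v, right if both > v).
Walk from root:
  at 11: 11 <= 11 <= 29, this is the LCA
LCA = 11


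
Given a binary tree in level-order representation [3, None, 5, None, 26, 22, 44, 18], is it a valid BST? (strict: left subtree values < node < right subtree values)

Level-order array: [3, None, 5, None, 26, 22, 44, 18]
Validate using subtree bounds (lo, hi): at each node, require lo < value < hi,
then recurse left with hi=value and right with lo=value.
Preorder trace (stopping at first violation):
  at node 3 with bounds (-inf, +inf): OK
  at node 5 with bounds (3, +inf): OK
  at node 26 with bounds (5, +inf): OK
  at node 22 with bounds (5, 26): OK
  at node 18 with bounds (5, 22): OK
  at node 44 with bounds (26, +inf): OK
No violation found at any node.
Result: Valid BST


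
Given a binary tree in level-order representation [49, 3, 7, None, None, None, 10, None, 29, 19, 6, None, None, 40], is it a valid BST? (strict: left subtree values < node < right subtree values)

Level-order array: [49, 3, 7, None, None, None, 10, None, 29, 19, 6, None, None, 40]
Validate using subtree bounds (lo, hi): at each node, require lo < value < hi,
then recurse left with hi=value and right with lo=value.
Preorder trace (stopping at first violation):
  at node 49 with bounds (-inf, +inf): OK
  at node 3 with bounds (-inf, 49): OK
  at node 7 with bounds (49, +inf): VIOLATION
Node 7 violates its bound: not (49 < 7 < +inf).
Result: Not a valid BST


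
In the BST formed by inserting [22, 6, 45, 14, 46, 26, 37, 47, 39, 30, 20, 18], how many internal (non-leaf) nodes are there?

Tree built from: [22, 6, 45, 14, 46, 26, 37, 47, 39, 30, 20, 18]
Tree (level-order array): [22, 6, 45, None, 14, 26, 46, None, 20, None, 37, None, 47, 18, None, 30, 39]
Rule: An internal node has at least one child.
Per-node child counts:
  node 22: 2 child(ren)
  node 6: 1 child(ren)
  node 14: 1 child(ren)
  node 20: 1 child(ren)
  node 18: 0 child(ren)
  node 45: 2 child(ren)
  node 26: 1 child(ren)
  node 37: 2 child(ren)
  node 30: 0 child(ren)
  node 39: 0 child(ren)
  node 46: 1 child(ren)
  node 47: 0 child(ren)
Matching nodes: [22, 6, 14, 20, 45, 26, 37, 46]
Count of internal (non-leaf) nodes: 8


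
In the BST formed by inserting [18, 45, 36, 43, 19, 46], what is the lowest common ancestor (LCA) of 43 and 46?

Tree insertion order: [18, 45, 36, 43, 19, 46]
Tree (level-order array): [18, None, 45, 36, 46, 19, 43]
In a BST, the LCA of p=43, q=46 is the first node v on the
root-to-leaf path with p <= v <= q (go left if both < v, right if both > v).
Walk from root:
  at 18: both 43 and 46 > 18, go right
  at 45: 43 <= 45 <= 46, this is the LCA
LCA = 45


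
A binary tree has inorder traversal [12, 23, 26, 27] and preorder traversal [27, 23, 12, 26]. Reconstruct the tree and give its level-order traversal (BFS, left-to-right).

Inorder:  [12, 23, 26, 27]
Preorder: [27, 23, 12, 26]
Algorithm: preorder visits root first, so consume preorder in order;
for each root, split the current inorder slice at that value into
left-subtree inorder and right-subtree inorder, then recurse.
Recursive splits:
  root=27; inorder splits into left=[12, 23, 26], right=[]
  root=23; inorder splits into left=[12], right=[26]
  root=12; inorder splits into left=[], right=[]
  root=26; inorder splits into left=[], right=[]
Reconstructed level-order: [27, 23, 12, 26]


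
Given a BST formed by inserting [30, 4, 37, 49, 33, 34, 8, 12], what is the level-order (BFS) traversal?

Tree insertion order: [30, 4, 37, 49, 33, 34, 8, 12]
Tree (level-order array): [30, 4, 37, None, 8, 33, 49, None, 12, None, 34]
BFS from the root, enqueuing left then right child of each popped node:
  queue [30] -> pop 30, enqueue [4, 37], visited so far: [30]
  queue [4, 37] -> pop 4, enqueue [8], visited so far: [30, 4]
  queue [37, 8] -> pop 37, enqueue [33, 49], visited so far: [30, 4, 37]
  queue [8, 33, 49] -> pop 8, enqueue [12], visited so far: [30, 4, 37, 8]
  queue [33, 49, 12] -> pop 33, enqueue [34], visited so far: [30, 4, 37, 8, 33]
  queue [49, 12, 34] -> pop 49, enqueue [none], visited so far: [30, 4, 37, 8, 33, 49]
  queue [12, 34] -> pop 12, enqueue [none], visited so far: [30, 4, 37, 8, 33, 49, 12]
  queue [34] -> pop 34, enqueue [none], visited so far: [30, 4, 37, 8, 33, 49, 12, 34]
Result: [30, 4, 37, 8, 33, 49, 12, 34]


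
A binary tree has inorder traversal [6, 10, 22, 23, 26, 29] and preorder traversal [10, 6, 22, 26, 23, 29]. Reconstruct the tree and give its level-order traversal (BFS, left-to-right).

Inorder:  [6, 10, 22, 23, 26, 29]
Preorder: [10, 6, 22, 26, 23, 29]
Algorithm: preorder visits root first, so consume preorder in order;
for each root, split the current inorder slice at that value into
left-subtree inorder and right-subtree inorder, then recurse.
Recursive splits:
  root=10; inorder splits into left=[6], right=[22, 23, 26, 29]
  root=6; inorder splits into left=[], right=[]
  root=22; inorder splits into left=[], right=[23, 26, 29]
  root=26; inorder splits into left=[23], right=[29]
  root=23; inorder splits into left=[], right=[]
  root=29; inorder splits into left=[], right=[]
Reconstructed level-order: [10, 6, 22, 26, 23, 29]


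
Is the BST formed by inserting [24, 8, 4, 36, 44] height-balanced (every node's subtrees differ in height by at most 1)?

Tree (level-order array): [24, 8, 36, 4, None, None, 44]
Definition: a tree is height-balanced if, at every node, |h(left) - h(right)| <= 1 (empty subtree has height -1).
Bottom-up per-node check:
  node 4: h_left=-1, h_right=-1, diff=0 [OK], height=0
  node 8: h_left=0, h_right=-1, diff=1 [OK], height=1
  node 44: h_left=-1, h_right=-1, diff=0 [OK], height=0
  node 36: h_left=-1, h_right=0, diff=1 [OK], height=1
  node 24: h_left=1, h_right=1, diff=0 [OK], height=2
All nodes satisfy the balance condition.
Result: Balanced


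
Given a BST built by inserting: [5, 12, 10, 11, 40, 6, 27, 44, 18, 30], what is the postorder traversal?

Tree insertion order: [5, 12, 10, 11, 40, 6, 27, 44, 18, 30]
Tree (level-order array): [5, None, 12, 10, 40, 6, 11, 27, 44, None, None, None, None, 18, 30]
Postorder traversal: [6, 11, 10, 18, 30, 27, 44, 40, 12, 5]


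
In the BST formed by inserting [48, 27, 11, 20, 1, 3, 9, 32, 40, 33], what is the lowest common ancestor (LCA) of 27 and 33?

Tree insertion order: [48, 27, 11, 20, 1, 3, 9, 32, 40, 33]
Tree (level-order array): [48, 27, None, 11, 32, 1, 20, None, 40, None, 3, None, None, 33, None, None, 9]
In a BST, the LCA of p=27, q=33 is the first node v on the
root-to-leaf path with p <= v <= q (go left if both < v, right if both > v).
Walk from root:
  at 48: both 27 and 33 < 48, go left
  at 27: 27 <= 27 <= 33, this is the LCA
LCA = 27


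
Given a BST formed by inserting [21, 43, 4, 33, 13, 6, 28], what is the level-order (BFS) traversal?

Tree insertion order: [21, 43, 4, 33, 13, 6, 28]
Tree (level-order array): [21, 4, 43, None, 13, 33, None, 6, None, 28]
BFS from the root, enqueuing left then right child of each popped node:
  queue [21] -> pop 21, enqueue [4, 43], visited so far: [21]
  queue [4, 43] -> pop 4, enqueue [13], visited so far: [21, 4]
  queue [43, 13] -> pop 43, enqueue [33], visited so far: [21, 4, 43]
  queue [13, 33] -> pop 13, enqueue [6], visited so far: [21, 4, 43, 13]
  queue [33, 6] -> pop 33, enqueue [28], visited so far: [21, 4, 43, 13, 33]
  queue [6, 28] -> pop 6, enqueue [none], visited so far: [21, 4, 43, 13, 33, 6]
  queue [28] -> pop 28, enqueue [none], visited so far: [21, 4, 43, 13, 33, 6, 28]
Result: [21, 4, 43, 13, 33, 6, 28]


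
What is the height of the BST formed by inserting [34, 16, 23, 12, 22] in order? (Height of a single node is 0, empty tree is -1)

Insertion order: [34, 16, 23, 12, 22]
Tree (level-order array): [34, 16, None, 12, 23, None, None, 22]
Compute height bottom-up (empty subtree = -1):
  height(12) = 1 + max(-1, -1) = 0
  height(22) = 1 + max(-1, -1) = 0
  height(23) = 1 + max(0, -1) = 1
  height(16) = 1 + max(0, 1) = 2
  height(34) = 1 + max(2, -1) = 3
Height = 3


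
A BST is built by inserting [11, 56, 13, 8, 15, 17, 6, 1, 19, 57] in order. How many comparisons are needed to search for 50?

Search path for 50: 11 -> 56 -> 13 -> 15 -> 17 -> 19
Found: False
Comparisons: 6


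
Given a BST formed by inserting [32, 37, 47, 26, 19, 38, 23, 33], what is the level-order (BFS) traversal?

Tree insertion order: [32, 37, 47, 26, 19, 38, 23, 33]
Tree (level-order array): [32, 26, 37, 19, None, 33, 47, None, 23, None, None, 38]
BFS from the root, enqueuing left then right child of each popped node:
  queue [32] -> pop 32, enqueue [26, 37], visited so far: [32]
  queue [26, 37] -> pop 26, enqueue [19], visited so far: [32, 26]
  queue [37, 19] -> pop 37, enqueue [33, 47], visited so far: [32, 26, 37]
  queue [19, 33, 47] -> pop 19, enqueue [23], visited so far: [32, 26, 37, 19]
  queue [33, 47, 23] -> pop 33, enqueue [none], visited so far: [32, 26, 37, 19, 33]
  queue [47, 23] -> pop 47, enqueue [38], visited so far: [32, 26, 37, 19, 33, 47]
  queue [23, 38] -> pop 23, enqueue [none], visited so far: [32, 26, 37, 19, 33, 47, 23]
  queue [38] -> pop 38, enqueue [none], visited so far: [32, 26, 37, 19, 33, 47, 23, 38]
Result: [32, 26, 37, 19, 33, 47, 23, 38]


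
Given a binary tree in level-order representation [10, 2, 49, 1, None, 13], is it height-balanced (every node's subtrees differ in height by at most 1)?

Tree (level-order array): [10, 2, 49, 1, None, 13]
Definition: a tree is height-balanced if, at every node, |h(left) - h(right)| <= 1 (empty subtree has height -1).
Bottom-up per-node check:
  node 1: h_left=-1, h_right=-1, diff=0 [OK], height=0
  node 2: h_left=0, h_right=-1, diff=1 [OK], height=1
  node 13: h_left=-1, h_right=-1, diff=0 [OK], height=0
  node 49: h_left=0, h_right=-1, diff=1 [OK], height=1
  node 10: h_left=1, h_right=1, diff=0 [OK], height=2
All nodes satisfy the balance condition.
Result: Balanced


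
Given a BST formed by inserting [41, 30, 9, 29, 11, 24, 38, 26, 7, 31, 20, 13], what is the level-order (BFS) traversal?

Tree insertion order: [41, 30, 9, 29, 11, 24, 38, 26, 7, 31, 20, 13]
Tree (level-order array): [41, 30, None, 9, 38, 7, 29, 31, None, None, None, 11, None, None, None, None, 24, 20, 26, 13]
BFS from the root, enqueuing left then right child of each popped node:
  queue [41] -> pop 41, enqueue [30], visited so far: [41]
  queue [30] -> pop 30, enqueue [9, 38], visited so far: [41, 30]
  queue [9, 38] -> pop 9, enqueue [7, 29], visited so far: [41, 30, 9]
  queue [38, 7, 29] -> pop 38, enqueue [31], visited so far: [41, 30, 9, 38]
  queue [7, 29, 31] -> pop 7, enqueue [none], visited so far: [41, 30, 9, 38, 7]
  queue [29, 31] -> pop 29, enqueue [11], visited so far: [41, 30, 9, 38, 7, 29]
  queue [31, 11] -> pop 31, enqueue [none], visited so far: [41, 30, 9, 38, 7, 29, 31]
  queue [11] -> pop 11, enqueue [24], visited so far: [41, 30, 9, 38, 7, 29, 31, 11]
  queue [24] -> pop 24, enqueue [20, 26], visited so far: [41, 30, 9, 38, 7, 29, 31, 11, 24]
  queue [20, 26] -> pop 20, enqueue [13], visited so far: [41, 30, 9, 38, 7, 29, 31, 11, 24, 20]
  queue [26, 13] -> pop 26, enqueue [none], visited so far: [41, 30, 9, 38, 7, 29, 31, 11, 24, 20, 26]
  queue [13] -> pop 13, enqueue [none], visited so far: [41, 30, 9, 38, 7, 29, 31, 11, 24, 20, 26, 13]
Result: [41, 30, 9, 38, 7, 29, 31, 11, 24, 20, 26, 13]


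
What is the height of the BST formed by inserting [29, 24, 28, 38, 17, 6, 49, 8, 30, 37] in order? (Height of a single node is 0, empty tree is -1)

Insertion order: [29, 24, 28, 38, 17, 6, 49, 8, 30, 37]
Tree (level-order array): [29, 24, 38, 17, 28, 30, 49, 6, None, None, None, None, 37, None, None, None, 8]
Compute height bottom-up (empty subtree = -1):
  height(8) = 1 + max(-1, -1) = 0
  height(6) = 1 + max(-1, 0) = 1
  height(17) = 1 + max(1, -1) = 2
  height(28) = 1 + max(-1, -1) = 0
  height(24) = 1 + max(2, 0) = 3
  height(37) = 1 + max(-1, -1) = 0
  height(30) = 1 + max(-1, 0) = 1
  height(49) = 1 + max(-1, -1) = 0
  height(38) = 1 + max(1, 0) = 2
  height(29) = 1 + max(3, 2) = 4
Height = 4


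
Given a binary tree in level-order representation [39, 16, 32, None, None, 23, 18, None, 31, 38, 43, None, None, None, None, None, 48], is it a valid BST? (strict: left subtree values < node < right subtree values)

Level-order array: [39, 16, 32, None, None, 23, 18, None, 31, 38, 43, None, None, None, None, None, 48]
Validate using subtree bounds (lo, hi): at each node, require lo < value < hi,
then recurse left with hi=value and right with lo=value.
Preorder trace (stopping at first violation):
  at node 39 with bounds (-inf, +inf): OK
  at node 16 with bounds (-inf, 39): OK
  at node 32 with bounds (39, +inf): VIOLATION
Node 32 violates its bound: not (39 < 32 < +inf).
Result: Not a valid BST


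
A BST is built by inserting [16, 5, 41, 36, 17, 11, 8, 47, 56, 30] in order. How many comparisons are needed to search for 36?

Search path for 36: 16 -> 41 -> 36
Found: True
Comparisons: 3


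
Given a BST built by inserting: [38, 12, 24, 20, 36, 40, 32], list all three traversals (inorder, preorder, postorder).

Tree insertion order: [38, 12, 24, 20, 36, 40, 32]
Tree (level-order array): [38, 12, 40, None, 24, None, None, 20, 36, None, None, 32]
Inorder (L, root, R): [12, 20, 24, 32, 36, 38, 40]
Preorder (root, L, R): [38, 12, 24, 20, 36, 32, 40]
Postorder (L, R, root): [20, 32, 36, 24, 12, 40, 38]


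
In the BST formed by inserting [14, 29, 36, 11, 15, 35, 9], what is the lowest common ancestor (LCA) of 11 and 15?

Tree insertion order: [14, 29, 36, 11, 15, 35, 9]
Tree (level-order array): [14, 11, 29, 9, None, 15, 36, None, None, None, None, 35]
In a BST, the LCA of p=11, q=15 is the first node v on the
root-to-leaf path with p <= v <= q (go left if both < v, right if both > v).
Walk from root:
  at 14: 11 <= 14 <= 15, this is the LCA
LCA = 14


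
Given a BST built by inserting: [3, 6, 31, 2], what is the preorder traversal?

Tree insertion order: [3, 6, 31, 2]
Tree (level-order array): [3, 2, 6, None, None, None, 31]
Preorder traversal: [3, 2, 6, 31]


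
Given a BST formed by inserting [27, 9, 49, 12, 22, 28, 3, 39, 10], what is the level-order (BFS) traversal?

Tree insertion order: [27, 9, 49, 12, 22, 28, 3, 39, 10]
Tree (level-order array): [27, 9, 49, 3, 12, 28, None, None, None, 10, 22, None, 39]
BFS from the root, enqueuing left then right child of each popped node:
  queue [27] -> pop 27, enqueue [9, 49], visited so far: [27]
  queue [9, 49] -> pop 9, enqueue [3, 12], visited so far: [27, 9]
  queue [49, 3, 12] -> pop 49, enqueue [28], visited so far: [27, 9, 49]
  queue [3, 12, 28] -> pop 3, enqueue [none], visited so far: [27, 9, 49, 3]
  queue [12, 28] -> pop 12, enqueue [10, 22], visited so far: [27, 9, 49, 3, 12]
  queue [28, 10, 22] -> pop 28, enqueue [39], visited so far: [27, 9, 49, 3, 12, 28]
  queue [10, 22, 39] -> pop 10, enqueue [none], visited so far: [27, 9, 49, 3, 12, 28, 10]
  queue [22, 39] -> pop 22, enqueue [none], visited so far: [27, 9, 49, 3, 12, 28, 10, 22]
  queue [39] -> pop 39, enqueue [none], visited so far: [27, 9, 49, 3, 12, 28, 10, 22, 39]
Result: [27, 9, 49, 3, 12, 28, 10, 22, 39]


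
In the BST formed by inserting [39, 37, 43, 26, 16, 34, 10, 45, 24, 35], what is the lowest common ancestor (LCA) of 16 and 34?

Tree insertion order: [39, 37, 43, 26, 16, 34, 10, 45, 24, 35]
Tree (level-order array): [39, 37, 43, 26, None, None, 45, 16, 34, None, None, 10, 24, None, 35]
In a BST, the LCA of p=16, q=34 is the first node v on the
root-to-leaf path with p <= v <= q (go left if both < v, right if both > v).
Walk from root:
  at 39: both 16 and 34 < 39, go left
  at 37: both 16 and 34 < 37, go left
  at 26: 16 <= 26 <= 34, this is the LCA
LCA = 26


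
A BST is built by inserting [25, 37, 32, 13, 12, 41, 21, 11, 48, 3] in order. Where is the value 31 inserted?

Starting tree (level order): [25, 13, 37, 12, 21, 32, 41, 11, None, None, None, None, None, None, 48, 3]
Insertion path: 25 -> 37 -> 32
Result: insert 31 as left child of 32
Final tree (level order): [25, 13, 37, 12, 21, 32, 41, 11, None, None, None, 31, None, None, 48, 3]


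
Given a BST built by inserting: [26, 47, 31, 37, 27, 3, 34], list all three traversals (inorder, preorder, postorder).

Tree insertion order: [26, 47, 31, 37, 27, 3, 34]
Tree (level-order array): [26, 3, 47, None, None, 31, None, 27, 37, None, None, 34]
Inorder (L, root, R): [3, 26, 27, 31, 34, 37, 47]
Preorder (root, L, R): [26, 3, 47, 31, 27, 37, 34]
Postorder (L, R, root): [3, 27, 34, 37, 31, 47, 26]


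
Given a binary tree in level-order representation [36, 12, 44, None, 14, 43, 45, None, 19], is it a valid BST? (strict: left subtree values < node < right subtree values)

Level-order array: [36, 12, 44, None, 14, 43, 45, None, 19]
Validate using subtree bounds (lo, hi): at each node, require lo < value < hi,
then recurse left with hi=value and right with lo=value.
Preorder trace (stopping at first violation):
  at node 36 with bounds (-inf, +inf): OK
  at node 12 with bounds (-inf, 36): OK
  at node 14 with bounds (12, 36): OK
  at node 19 with bounds (14, 36): OK
  at node 44 with bounds (36, +inf): OK
  at node 43 with bounds (36, 44): OK
  at node 45 with bounds (44, +inf): OK
No violation found at any node.
Result: Valid BST


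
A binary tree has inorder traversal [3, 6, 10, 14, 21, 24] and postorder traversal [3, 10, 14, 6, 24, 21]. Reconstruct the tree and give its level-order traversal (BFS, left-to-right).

Inorder:   [3, 6, 10, 14, 21, 24]
Postorder: [3, 10, 14, 6, 24, 21]
Algorithm: postorder visits root last, so walk postorder right-to-left;
each value is the root of the current inorder slice — split it at that
value, recurse on the right subtree first, then the left.
Recursive splits:
  root=21; inorder splits into left=[3, 6, 10, 14], right=[24]
  root=24; inorder splits into left=[], right=[]
  root=6; inorder splits into left=[3], right=[10, 14]
  root=14; inorder splits into left=[10], right=[]
  root=10; inorder splits into left=[], right=[]
  root=3; inorder splits into left=[], right=[]
Reconstructed level-order: [21, 6, 24, 3, 14, 10]


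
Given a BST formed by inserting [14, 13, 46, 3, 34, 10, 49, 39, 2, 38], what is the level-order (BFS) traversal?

Tree insertion order: [14, 13, 46, 3, 34, 10, 49, 39, 2, 38]
Tree (level-order array): [14, 13, 46, 3, None, 34, 49, 2, 10, None, 39, None, None, None, None, None, None, 38]
BFS from the root, enqueuing left then right child of each popped node:
  queue [14] -> pop 14, enqueue [13, 46], visited so far: [14]
  queue [13, 46] -> pop 13, enqueue [3], visited so far: [14, 13]
  queue [46, 3] -> pop 46, enqueue [34, 49], visited so far: [14, 13, 46]
  queue [3, 34, 49] -> pop 3, enqueue [2, 10], visited so far: [14, 13, 46, 3]
  queue [34, 49, 2, 10] -> pop 34, enqueue [39], visited so far: [14, 13, 46, 3, 34]
  queue [49, 2, 10, 39] -> pop 49, enqueue [none], visited so far: [14, 13, 46, 3, 34, 49]
  queue [2, 10, 39] -> pop 2, enqueue [none], visited so far: [14, 13, 46, 3, 34, 49, 2]
  queue [10, 39] -> pop 10, enqueue [none], visited so far: [14, 13, 46, 3, 34, 49, 2, 10]
  queue [39] -> pop 39, enqueue [38], visited so far: [14, 13, 46, 3, 34, 49, 2, 10, 39]
  queue [38] -> pop 38, enqueue [none], visited so far: [14, 13, 46, 3, 34, 49, 2, 10, 39, 38]
Result: [14, 13, 46, 3, 34, 49, 2, 10, 39, 38]


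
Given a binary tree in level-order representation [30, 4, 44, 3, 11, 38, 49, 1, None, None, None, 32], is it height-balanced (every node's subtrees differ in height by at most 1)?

Tree (level-order array): [30, 4, 44, 3, 11, 38, 49, 1, None, None, None, 32]
Definition: a tree is height-balanced if, at every node, |h(left) - h(right)| <= 1 (empty subtree has height -1).
Bottom-up per-node check:
  node 1: h_left=-1, h_right=-1, diff=0 [OK], height=0
  node 3: h_left=0, h_right=-1, diff=1 [OK], height=1
  node 11: h_left=-1, h_right=-1, diff=0 [OK], height=0
  node 4: h_left=1, h_right=0, diff=1 [OK], height=2
  node 32: h_left=-1, h_right=-1, diff=0 [OK], height=0
  node 38: h_left=0, h_right=-1, diff=1 [OK], height=1
  node 49: h_left=-1, h_right=-1, diff=0 [OK], height=0
  node 44: h_left=1, h_right=0, diff=1 [OK], height=2
  node 30: h_left=2, h_right=2, diff=0 [OK], height=3
All nodes satisfy the balance condition.
Result: Balanced


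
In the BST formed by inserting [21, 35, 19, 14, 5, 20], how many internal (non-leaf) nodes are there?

Tree built from: [21, 35, 19, 14, 5, 20]
Tree (level-order array): [21, 19, 35, 14, 20, None, None, 5]
Rule: An internal node has at least one child.
Per-node child counts:
  node 21: 2 child(ren)
  node 19: 2 child(ren)
  node 14: 1 child(ren)
  node 5: 0 child(ren)
  node 20: 0 child(ren)
  node 35: 0 child(ren)
Matching nodes: [21, 19, 14]
Count of internal (non-leaf) nodes: 3
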